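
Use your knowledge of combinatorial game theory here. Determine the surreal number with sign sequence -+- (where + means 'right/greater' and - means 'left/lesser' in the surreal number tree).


Sign expansion: -+-
Rule: track bounds (lo, hi), initially (-inf, +inf). On '+', the current value becomes lo and we move to the simplest number in (value, hi): value + 1 if hi = +inf, otherwise the midpoint (value + hi)/2. On '-', the current value becomes hi and we move to value - 1 if lo = -inf, otherwise the midpoint (lo + value)/2.
Start at 0.
Step 1: sign = -, move left. Bounds: (-inf, 0). Value = -1
Step 2: sign = +, move right. Bounds: (-1, 0). Value = -1/2
Step 3: sign = -, move left. Bounds: (-1, -1/2). Value = -3/4
The surreal number with sign expansion -+- is -3/4.

-3/4


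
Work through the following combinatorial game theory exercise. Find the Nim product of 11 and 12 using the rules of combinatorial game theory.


Nim multiplication is bilinear over XOR: (u XOR v) * w = (u*w) XOR (v*w).
So we split each operand into its bit components and XOR the pairwise Nim products.
11 = 1 + 2 + 8 (as XOR of powers of 2).
12 = 4 + 8 (as XOR of powers of 2).
Using the standard Nim-product table on single bits:
  2*2 = 3,   2*4 = 8,   2*8 = 12,
  4*4 = 6,   4*8 = 11,  8*8 = 13,
and  1*x = x (identity), k*l = l*k (commutative).
Pairwise Nim products:
  1 * 4 = 4
  1 * 8 = 8
  2 * 4 = 8
  2 * 8 = 12
  8 * 4 = 11
  8 * 8 = 13
XOR them: 4 XOR 8 XOR 8 XOR 12 XOR 11 XOR 13 = 14.
Result: 11 * 12 = 14 (in Nim).

14


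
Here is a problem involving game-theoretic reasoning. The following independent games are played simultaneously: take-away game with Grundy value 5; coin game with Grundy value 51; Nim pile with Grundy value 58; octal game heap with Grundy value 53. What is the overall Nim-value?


By the Sprague-Grundy theorem, the Grundy value of a sum of games is the XOR of individual Grundy values.
take-away game: Grundy value = 5. Running XOR: 0 XOR 5 = 5
coin game: Grundy value = 51. Running XOR: 5 XOR 51 = 54
Nim pile: Grundy value = 58. Running XOR: 54 XOR 58 = 12
octal game heap: Grundy value = 53. Running XOR: 12 XOR 53 = 57
The combined Grundy value is 57.

57


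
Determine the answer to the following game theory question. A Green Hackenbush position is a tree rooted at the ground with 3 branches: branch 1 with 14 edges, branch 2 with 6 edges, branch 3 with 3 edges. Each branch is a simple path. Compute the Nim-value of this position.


The tree has 3 branches from the ground vertex.
In Green Hackenbush, the Nim-value of a simple path of length k is k.
Branch 1: length 14, Nim-value = 14
Branch 2: length 6, Nim-value = 6
Branch 3: length 3, Nim-value = 3
Total Nim-value = XOR of all branch values:
0 XOR 14 = 14
14 XOR 6 = 8
8 XOR 3 = 11
Nim-value of the tree = 11

11


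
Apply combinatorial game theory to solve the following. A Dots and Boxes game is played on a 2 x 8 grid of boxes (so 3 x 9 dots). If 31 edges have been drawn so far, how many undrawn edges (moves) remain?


Grid: 2 x 8 boxes, i.e. 3 rows and 9 columns of dots.
Horizontal edges: (rows + 1) * cols = 3 * 8 = 24
Vertical edges: rows * (cols + 1) = 2 * 9 = 18
Total edges: 24 + 18 = 42
Edges drawn: 31
Remaining: 42 - 31 = 11

11


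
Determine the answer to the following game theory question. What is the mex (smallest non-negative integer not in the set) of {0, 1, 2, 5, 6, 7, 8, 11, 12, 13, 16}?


Set = {0, 1, 2, 5, 6, 7, 8, 11, 12, 13, 16}
0 is in the set.
1 is in the set.
2 is in the set.
3 is NOT in the set. This is the mex.
mex = 3

3


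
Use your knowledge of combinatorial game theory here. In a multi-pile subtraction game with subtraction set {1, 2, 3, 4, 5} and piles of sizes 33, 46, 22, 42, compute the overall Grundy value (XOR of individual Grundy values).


Subtraction set: {1, 2, 3, 4, 5}
For this subtraction set, G(n) = n mod 6 (period = max + 1 = 6).
Pile 1 (size 33): G(33) = 33 mod 6 = 3
Pile 2 (size 46): G(46) = 46 mod 6 = 4
Pile 3 (size 22): G(22) = 22 mod 6 = 4
Pile 4 (size 42): G(42) = 42 mod 6 = 0
Total Grundy value = XOR of all: 3 XOR 4 XOR 4 XOR 0 = 3

3


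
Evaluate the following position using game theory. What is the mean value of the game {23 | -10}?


Game = {23 | -10}, a switch {a | b} with numbers a > b.
Its thermograph has left wall a - t and right wall b + t, which meet at t = (a - b)/2, where both equal (a + b)/2. So the mast (mean value) is at (a + b)/2.
Mean = (23 + (-10))/2 = 13/2 = 13/2

13/2


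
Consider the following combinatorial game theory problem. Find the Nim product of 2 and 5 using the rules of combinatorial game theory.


Nim multiplication is bilinear over XOR: (u XOR v) * w = (u*w) XOR (v*w).
So we split each operand into its bit components and XOR the pairwise Nim products.
2 = 2 (as XOR of powers of 2).
5 = 1 + 4 (as XOR of powers of 2).
Using the standard Nim-product table on single bits:
  2*2 = 3,   2*4 = 8,   2*8 = 12,
  4*4 = 6,   4*8 = 11,  8*8 = 13,
and  1*x = x (identity), k*l = l*k (commutative).
Pairwise Nim products:
  2 * 1 = 2
  2 * 4 = 8
XOR them: 2 XOR 8 = 10.
Result: 2 * 5 = 10 (in Nim).

10


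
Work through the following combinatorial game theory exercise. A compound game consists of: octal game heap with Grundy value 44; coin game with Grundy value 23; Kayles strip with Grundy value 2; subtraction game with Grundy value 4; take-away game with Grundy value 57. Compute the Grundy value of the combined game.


By the Sprague-Grundy theorem, the Grundy value of a sum of games is the XOR of individual Grundy values.
octal game heap: Grundy value = 44. Running XOR: 0 XOR 44 = 44
coin game: Grundy value = 23. Running XOR: 44 XOR 23 = 59
Kayles strip: Grundy value = 2. Running XOR: 59 XOR 2 = 57
subtraction game: Grundy value = 4. Running XOR: 57 XOR 4 = 61
take-away game: Grundy value = 57. Running XOR: 61 XOR 57 = 4
The combined Grundy value is 4.

4


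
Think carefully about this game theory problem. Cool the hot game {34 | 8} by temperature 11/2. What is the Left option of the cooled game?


Original game: {34 | 8} (a switch {a | b} with a > b).
Cooling by t (for t below the temperature (a - b)/2 = 13) taxes each move by t: {a | b} cooled by t is {a - t | b + t}.
Cooling amount: t = 11/2
Cooled Left option: 34 - 11/2 = 57/2
Cooled Right option: 8 + 11/2 = 27/2
Cooled game: {57/2 | 27/2}
Left option = 57/2

57/2


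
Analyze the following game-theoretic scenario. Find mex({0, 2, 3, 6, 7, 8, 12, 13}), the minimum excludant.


Set = {0, 2, 3, 6, 7, 8, 12, 13}
0 is in the set.
1 is NOT in the set. This is the mex.
mex = 1

1


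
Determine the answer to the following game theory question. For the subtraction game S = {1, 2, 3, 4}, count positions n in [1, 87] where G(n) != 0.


Subtraction set S = {1, 2, 3, 4}, so G(n) = n mod 5.
G(n) = 0 when n is a multiple of 5.
Multiples of 5 in [1, 87]: 17
N-positions (nonzero Grundy) = 87 - 17 = 70

70


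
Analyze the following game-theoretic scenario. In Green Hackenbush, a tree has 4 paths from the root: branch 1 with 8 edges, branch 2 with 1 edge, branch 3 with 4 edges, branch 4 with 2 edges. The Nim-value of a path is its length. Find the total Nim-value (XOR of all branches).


The tree has 4 branches from the ground vertex.
In Green Hackenbush, the Nim-value of a simple path of length k is k.
Branch 1: length 8, Nim-value = 8
Branch 2: length 1, Nim-value = 1
Branch 3: length 4, Nim-value = 4
Branch 4: length 2, Nim-value = 2
Total Nim-value = XOR of all branch values:
0 XOR 8 = 8
8 XOR 1 = 9
9 XOR 4 = 13
13 XOR 2 = 15
Nim-value of the tree = 15

15


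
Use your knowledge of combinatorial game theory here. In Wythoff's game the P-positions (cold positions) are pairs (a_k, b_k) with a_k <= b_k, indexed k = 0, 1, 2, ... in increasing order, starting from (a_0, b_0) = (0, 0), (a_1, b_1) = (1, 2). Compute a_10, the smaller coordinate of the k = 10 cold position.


By Wythoff's theorem, a_k = floor(k * phi) and b_k = floor(k * phi^2) = a_k + k, where phi = (1 + sqrt(5))/2 is the golden ratio.
phi = (1 + sqrt(5))/2 = 1.618034
k = 10
k * phi = 10 * 1.618034 = 16.180340
a_10 = floor(k * phi) = 16

16


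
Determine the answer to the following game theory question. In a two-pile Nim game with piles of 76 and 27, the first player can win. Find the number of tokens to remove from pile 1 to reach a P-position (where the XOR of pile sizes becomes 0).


Piles: 76 and 27
Current XOR: 76 XOR 27 = 87 (non-zero, so this is an N-position).
To make the XOR zero, we need to find a move that balances the piles.
For pile 1 (size 76): target = 76 XOR 87 = 27
We reduce pile 1 from 76 to 27.
Tokens removed: 76 - 27 = 49
Verification: 27 XOR 27 = 0

49


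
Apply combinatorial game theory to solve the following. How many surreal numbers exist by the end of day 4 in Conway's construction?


Day 0: {|} = 0 is born. Count = 1.
Day n: the number of surreal numbers born by day n is 2^(n+1) - 1.
By day 0: 2^1 - 1 = 1
By day 1: 2^2 - 1 = 3
By day 2: 2^3 - 1 = 7
By day 3: 2^4 - 1 = 15
By day 4: 2^5 - 1 = 31
By day 4: 31 surreal numbers.

31


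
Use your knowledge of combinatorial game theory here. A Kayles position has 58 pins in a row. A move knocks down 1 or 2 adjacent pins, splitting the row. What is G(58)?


Kayles: a move removes 1 or 2 adjacent pins from a contiguous row.
Removing pins from a row of k leaves two independent rows (a, b) with a + b = k - 1 (one pin) or a + b = k - 2 (two pins); an end removal gives a = 0.
By Sprague-Grundy, G(k) = mex{ G(a) XOR G(b) } over all these splits. G(0) = 0.
G(1): splits (0,0):0^0=0 -> mex({0}) = 1
G(2): splits (0,1):0^1=1 (0,0):0^0=0 -> mex({0, 1}) = 2
G(3): splits (0,2):0^2=2 (1,1):1^1=0 (0,1):0^1=1 -> mex({0, 1, 2}) = 3
G(4): splits (0,3):0^3=3 (1,2):1^2=3 (0,2):0^2=2 (1,1):1^1=0 -> mex({0, 2, 3}) = 1
G(5): splits (0,4):0^1=1 (1,3):1^3=2 (2,2):2^2=0 (0,3):0^3=3 (1,2):1^2=3 -> mex({0, 1, 2, 3}) = 4
G(6) = mex({0, 1, 2, 4}) = 3
G(7) = mex({0, 1, 3, 4, 5}) = 2
G(8) = mex({0, 2, 3, 5, 6}) = 1
G(9) = mex({0, 1, 2, 3, 6, 7}) = 4
G(10) = mex({0, 1, 3, 4, 5, 7}) = 2
G(11) = mex({0, 1, 2, 3, 4, 5}) = 6
G(12) = mex({0, 1, 2, 3, 5, 6, 7}) = 4
G(13) = mex({0, 2, 3, 4, 6, 7}) = 1
G(14) = mex({0, 1, 4, 5, 6, 7}) = 2
G(15) = mex({0, 1, 2, 3, 4, 5, 6}) = 7
G(16) = mex({0, 2, 3, 5, 6, 7}) = 1
G(17) = mex({0, 1, 2, 3, 5, 6, 7}) = 4
G(18) = mex({0, 1, 2, 4, 5, 6}) = 3
G(19) = mex({0, 1, 3, 4, 5, 7}) = 2
G(20) = mex({0, 2, 3, 4, 5, 6, 7}) = 1
G(21) = mex({0, 1, 2, 3, 5, 6, 7}) = 4
G(22) = mex({0, 1, 2, 3, 4, 5, 7}) = 6
G(23) = mex({0, 1, 2, 3, 4, 5, 6}) = 7
G(24) = mex({0, 1, 2, 3, 5, 6, 7}) = 4
G(25) = mex({0, 2, 3, 4, 6, 7}) = 1
G(26) = mex({0, 1, 3, 4, 5, 6, 7}) = 2
G(27) = mex({0, 1, 2, 3, 4, 5, 6, 7}) = 8
G(28) = mex({0, 1, 2, 3, 4, 6, 7, 8}) = 5
G(29) = mex({0, 1, 2, 3, 5, 6, 7, 8, 9}) = 4
G(30) = mex({0, 1, 2, 3, 4, 5, 6, 9, 10}) = 7
G(31) = mex({0, 1, 3, 4, 5, 7, 10, 11}) = 2
G(32) = mex({0, 2, 3, 4, 5, 6, 7, 9, 11}) = 1
G(33) = mex({0, 1, 2, 3, 4, 5, 6, 7, 9, 12}) = 8
G(34) = mex({0, 1, 2, 3, 4, 5, 7, 8, 11, 12}) = 6
G(35) = mex({0, 1, 2, 3, 4, 5, 6, 8, 9, 10, 11}) = 7
G(36) = mex({0, 1, 2, 3, 5, 6, 7, 9, 10}) = 4
G(37) = mex({0, 2, 3, 4, 6, 7, 9, 10, 11, 12}) = 1
G(38) = mex({0, 1, 3, 4, 5, 6, 7, 9, 10, 11, 12}) = 2
G(39) = mex({0, 1, 2, 4, 5, 6, 7, 9, 10, 12, 14}) = 3
G(40) = mex({0, 2, 3, 4, 6, 7, 11, 12, 14}) = 1
G(41) = mex({0, 1, 2, 3, 5, 6, 7, 9, 10, 11, 12}) = 4
G(42) = mex({0, 1, 2, 3, 4, 5, 6, 9, 10}) = 7
G(43) = mex({0, 1, 3, 4, 5, 7, 9, 10, 12, 15}) = 2
G(44) = mex({0, 2, 3, 4, 5, 6, 7, 9, 10, 12, 15}) = 1
G(45) = mex({0, 1, 2, 3, 4, 5, 6, 7, 9, 10, 12, 14}) = 8
G(46) = mex({0, 1, 3, 4, 5, 7, 8, 11, 12, 14}) = 2
G(47) = mex({0, 1, 2, 3, 4, 5, 6, 8, 9, 10, 11, 12}) = 7
G(48) = mex({0, 1, 2, 3, 5, 6, 7, 9, 10}) = 4
G(49) = mex({0, 2, 3, 4, 6, 7, 9, 10, 11, 12, 15}) = 1
G(50) = mex({0, 1, 4, 5, 6, 7, 9, 11, 12, 14, 15}) = 2
G(51) = mex({0, 1, 2, 3, 4, 5, 6, 7, 9, 12, 14, 15}) = 8
G(52) = mex({0, 2, 3, 4, 5, 6, 7, 8, 11, 12, 15}) = 1
G(53) = mex({0, 1, 2, 3, 5, 6, 7, 8, 9, 10, 11, 12}) = 4
G(54) = mex({0, 1, 2, 3, 4, 5, 6, 9, 10}) = 7
G(55) = mex({0, 1, 3, 4, 5, 7, 9, 10, 11, 12}) = 2
G(56) = mex({0, 2, 3, 4, 5, 6, 7, 9, 10, 11, 12, 13, 14}) = 1
G(57) = mex({0, 1, 2, 3, 5, 6, 7, 9, 10, 12, 13, 14, 15}) = 4
G(58) = mex({0, 1, 3, 4, 5, 7, 11, 12, 14, 15}) = 2
Therefore G(58) = 2.

2


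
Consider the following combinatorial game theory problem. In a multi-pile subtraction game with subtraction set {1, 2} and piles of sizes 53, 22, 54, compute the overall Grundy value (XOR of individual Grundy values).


Subtraction set: {1, 2}
For this subtraction set, G(n) = n mod 3 (period = max + 1 = 3).
Pile 1 (size 53): G(53) = 53 mod 3 = 2
Pile 2 (size 22): G(22) = 22 mod 3 = 1
Pile 3 (size 54): G(54) = 54 mod 3 = 0
Total Grundy value = XOR of all: 2 XOR 1 XOR 0 = 3

3


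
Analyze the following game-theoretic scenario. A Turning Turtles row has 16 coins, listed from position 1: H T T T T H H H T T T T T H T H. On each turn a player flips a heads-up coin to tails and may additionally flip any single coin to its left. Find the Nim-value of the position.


Coins: H T T T T H H H T T T T T H T H
Key fact: a single head at position k behaves exactly like a Nim heap of size k (turning it to T and optionally flipping a coin at j < k corresponds to moving the heap from k to j, or to 0), and heads combine as a disjunctive sum (two heads at the same place would cancel, matching j XOR j = 0). So the Nim-value is the XOR of the 1-indexed positions of the heads.
Face-up positions (1-indexed): [1, 6, 7, 8, 14, 16]
XOR 0 with 1: 0 XOR 1 = 1
XOR 1 with 6: 1 XOR 6 = 7
XOR 7 with 7: 7 XOR 7 = 0
XOR 0 with 8: 0 XOR 8 = 8
XOR 8 with 14: 8 XOR 14 = 6
XOR 6 with 16: 6 XOR 16 = 22
Nim-value = 22

22


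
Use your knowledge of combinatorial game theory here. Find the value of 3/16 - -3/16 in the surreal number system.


x = 3/16, y = -3/16
Converting to common denominator: 16
x = 3/16, y = -3/16
x - y = 3/16 - -3/16 = 3/8

3/8


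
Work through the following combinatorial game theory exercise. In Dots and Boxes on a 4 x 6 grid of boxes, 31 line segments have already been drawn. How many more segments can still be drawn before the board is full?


Grid: 4 x 6 boxes, i.e. 5 rows and 7 columns of dots.
Horizontal edges: (rows + 1) * cols = 5 * 6 = 30
Vertical edges: rows * (cols + 1) = 4 * 7 = 28
Total edges: 30 + 28 = 58
Edges drawn: 31
Remaining: 58 - 31 = 27

27


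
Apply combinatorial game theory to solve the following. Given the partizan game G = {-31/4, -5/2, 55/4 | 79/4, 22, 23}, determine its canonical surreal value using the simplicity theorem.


Left options: {-31/4, -5/2, 55/4}, max = 55/4
Right options: {79/4, 22, 23}, min = 79/4
All options are numbers and max(Left) < min(Right), so by the simplicity theorem the value is the simplest (earliest-born) number strictly between 55/4 and 79/4.
Integers 14 through 19 all lie strictly between 55/4 and 79/4.
Among integers, the simplest (lowest birthday = smallest |n|; 0 is born on day 0, +-n on day n) is 14.
No non-integer in the interval can be simpler: if x is a non-integer in the interval, then floor(x) or ceil(x) also lies in the interval (the interval contains an integer), and both are proper prefixes of x's sign expansion, i.e. born earlier. So the game value is 14.
Game value = 14

14


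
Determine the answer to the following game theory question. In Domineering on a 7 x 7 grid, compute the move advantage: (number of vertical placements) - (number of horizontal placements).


Board is 7 x 7 (rows x cols).
Left (vertical) placements: (rows-1) * cols = 6 * 7 = 42
Right (horizontal) placements: rows * (cols-1) = 7 * 6 = 42
Advantage = Left - Right = 42 - 42 = 0

0


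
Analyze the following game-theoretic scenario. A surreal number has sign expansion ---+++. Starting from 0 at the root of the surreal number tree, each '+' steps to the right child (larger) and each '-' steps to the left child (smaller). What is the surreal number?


Sign expansion: ---+++
Rule: track bounds (lo, hi), initially (-inf, +inf). On '+', the current value becomes lo and we move to the simplest number in (value, hi): value + 1 if hi = +inf, otherwise the midpoint (value + hi)/2. On '-', the current value becomes hi and we move to value - 1 if lo = -inf, otherwise the midpoint (lo + value)/2.
Start at 0.
Step 1: sign = -, move left. Bounds: (-inf, 0). Value = -1
Step 2: sign = -, move left. Bounds: (-inf, -1). Value = -2
Step 3: sign = -, move left. Bounds: (-inf, -2). Value = -3
Step 4: sign = +, move right. Bounds: (-3, -2). Value = -5/2
Step 5: sign = +, move right. Bounds: (-5/2, -2). Value = -9/4
Step 6: sign = +, move right. Bounds: (-9/4, -2). Value = -17/8
The surreal number with sign expansion ---+++ is -17/8.

-17/8


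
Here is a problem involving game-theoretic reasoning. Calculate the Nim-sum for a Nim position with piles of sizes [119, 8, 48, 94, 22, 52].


We need the XOR (exclusive or) of all pile sizes.
After XOR-ing pile 1 (size 119): 0 XOR 119 = 119
After XOR-ing pile 2 (size 8): 119 XOR 8 = 127
After XOR-ing pile 3 (size 48): 127 XOR 48 = 79
After XOR-ing pile 4 (size 94): 79 XOR 94 = 17
After XOR-ing pile 5 (size 22): 17 XOR 22 = 7
After XOR-ing pile 6 (size 52): 7 XOR 52 = 51
The Nim-value of this position is 51.

51


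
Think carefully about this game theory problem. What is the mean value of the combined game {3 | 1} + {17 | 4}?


G1 = {3 | 1}, G2 = {17 | 4}
Each is a switch {a | b} with numbers a > b; its mean value is (a + b)/2, and mean value is additive over game sums: m(G1 + G2) = m(G1) + m(G2).
Mean of G1 = (3 + (1))/2 = 4/2 = 2
Mean of G2 = (17 + (4))/2 = 21/2 = 21/2
Mean of G1 + G2 = 2 + 21/2 = 25/2

25/2


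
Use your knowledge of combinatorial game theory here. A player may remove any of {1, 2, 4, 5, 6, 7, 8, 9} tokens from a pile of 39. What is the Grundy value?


The subtraction set is S = {1, 2, 4, 5, 6, 7, 8, 9}.
G(k) = mex{ G(k - s) : s in S, s <= k }. We compute iteratively: G(0) = 0.
G(1) = mex({0}) = 1
G(2) = mex({0, 1}) = 2
G(3) = mex({1, 2}) = 0
G(4) = mex({0, 2}) = 1
G(5) = mex({0, 1}) = 2
G(6) = mex({0, 1, 2}) = 3
G(7) = mex({0, 1, 2, 3}) = 4
G(8) = mex({0, 1, 2, 3, 4}) = 5
G(9) = mex({0, 1, 2, 4, 5}) = 3
G(10) = mex({0, 1, 2, 3, 5}) = 4
G(11) = mex({0, 1, 2, 3, 4}) = 5
G(12) = mex({0, 1, 2, 3, 4, 5}) = 6
G(13) = mex({1, 2, 3, 4, 5, 6}) = 0
G(14) = mex({0, 2, 3, 4, 5, 6}) = 1
G(15) = mex({0, 1, 3, 4, 5}) = 2
G(16) = mex({1, 2, 3, 4, 5, 6}) = 0
G(17) = mex({0, 2, 3, 4, 5, 6}) = 1
G(18) = mex({0, 1, 3, 4, 5, 6}) = 2
G(19) = mex({0, 1, 2, 4, 5, 6}) = 3
G(20) = mex({0, 1, 2, 3, 5, 6}) = 4
G(21) = mex({0, 1, 2, 3, 4, 6}) = 5
Observe that G(13)..G(21) = 0, 1, 2, 0, 1, 2, 3, 4, 5 repeats G(0)..G(8) = 0, 1, 2, 0, 1, 2, 3, 4, 5.
For k >= max(S) = 9, G(k) is determined by the previous 9 values G(k-9)..G(k-1); a window of 9 consecutive values has recurred shifted by 13, so by induction G(k + 13) = G(k) for all k >= 0: the sequence is periodic from the start with period 13.
One period: G(0..12) = 0, 1, 2, 0, 1, 2, 3, 4, 5, 3, 4, 5, 6.
39 mod 13 = 0, so G(39) = G(0) = 0.

0


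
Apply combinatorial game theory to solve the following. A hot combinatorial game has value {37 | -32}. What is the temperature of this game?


The game is {37 | -32}, a switch {a | b} with numbers a > b.
Cooling {a | b} by t gives {a - t | b + t}, which stops being hot when a - t = b + t, i.e. at t = (a - b)/2. So the temperature of a switch is (a - b)/2.
Temperature = (Left option - Right option) / 2
= (37 - (-32)) / 2
= 69 / 2
= 69/2

69/2


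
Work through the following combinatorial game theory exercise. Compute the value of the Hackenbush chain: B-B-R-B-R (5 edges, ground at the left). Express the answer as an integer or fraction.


Edges (from ground): B-B-R-B-R
By Berlekamp's sign-expansion rule, a Blue-Red Hackenbush stalk has the value of the surreal number whose sign sequence is the edge sequence with B -> + and R -> -.
Sign sequence: ++-+-
Trace the sign expansion in the surreal number tree, starting from 0:
Edge 1: B (sign +) -> bounds (0, +inf), value = 1
Edge 2: B (sign +) -> bounds (1, +inf), value = 2
Edge 3: R (sign -) -> bounds (1, 2), value = 3/2
Edge 4: B (sign +) -> bounds (3/2, 2), value = 7/4
Edge 5: R (sign -) -> bounds (3/2, 7/4), value = 13/8
Game value = 13/8

13/8


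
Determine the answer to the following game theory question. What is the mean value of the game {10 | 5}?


Game = {10 | 5}, a switch {a | b} with numbers a > b.
Its thermograph has left wall a - t and right wall b + t, which meet at t = (a - b)/2, where both equal (a + b)/2. So the mast (mean value) is at (a + b)/2.
Mean = (10 + (5))/2 = 15/2 = 15/2

15/2


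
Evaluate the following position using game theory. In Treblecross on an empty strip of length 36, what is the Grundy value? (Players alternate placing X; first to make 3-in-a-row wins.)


Treblecross: place X on empty cells; 3-in-a-row wins.
Playing within two cells of an existing X lets the opponent win at once, so sensible play treats the cells i-2..i+2 around each X as dead. The player left with no safe cell loses, so this is a normal-play take-away game on strips of safe cells.
Placing X at cell i (0-indexed) of a strip of k safe cells leaves independent strips of sizes max(0, i-2) and max(0, k-i-3). Hence G(k) = mex{ G(max(0,i-2)) XOR G(max(0,k-i-3)) : 0 <= i < k }, with G(0) = 0.
G(1): splits (0,0):0^0=0 -> mex({0}) = 1
G(2): splits (0,0):0^0=0 -> mex({0}) = 1
G(3): splits (0,0):0^0=0 -> mex({0}) = 1
G(4): splits (0,1):0^1=1 (0,0):0^0=0 -> mex({0, 1}) = 2
G(5): splits (0,2):0^1=1 (0,1):0^1=1 (0,0):0^0=0 -> mex({0, 1}) = 2
G(6) = mex({1}) = 0
G(7) = mex({0, 1, 2}) = 3
G(8) = mex({0, 1, 2}) = 3
G(9) = mex({0, 2}) = 1
G(10) = mex({0, 2, 3}) = 1
G(11) = mex({0, 3}) = 1
G(12) = mex({1, 3}) = 0
G(13) = mex({0, 1, 2, 3}) = 4
G(14) = mex({0, 1, 2}) = 3
G(15) = mex({0, 1, 2}) = 3
G(16) = mex({0, 1, 2, 4}) = 3
G(17) = mex({0, 1, 3, 4}) = 2
G(18) = mex({0, 1, 3, 4}) = 2
G(19) = mex({0, 1, 3, 5}) = 2
G(20) = mex({0, 1, 2, 3, 5}) = 4
G(21) = mex({0, 1, 2, 3, 5}) = 4
G(22) = mex({1, 2, 6}) = 0
G(23) = mex({0, 1, 2, 3, 4, 6}) = 5
G(24) = mex({0, 1, 2, 3, 4}) = 5
G(25) = mex({0, 1, 3, 4, 7}) = 2
G(26) = mex({0, 1, 3, 4, 5, 7}) = 2
G(27) = mex({0, 1, 3, 5}) = 2
G(28) = mex({0, 1, 2, 5}) = 3
G(29) = mex({0, 1, 2, 4, 5, 6}) = 3
G(30) = mex({1, 2, 4, 6}) = 0
G(31) = mex({0, 1, 2, 3, 4, 6}) = 5
G(32) = mex({1, 2, 3, 4, 7}) = 0
G(33) = mex({0, 3, 7}) = 1
G(34) = mex({0, 2, 3, 5, 7}) = 1
G(35) = mex({0, 2, 3, 5, 6}) = 1
G(36) = mex({0, 1, 2, 5, 6}) = 3
Therefore G(36) = 3.

3


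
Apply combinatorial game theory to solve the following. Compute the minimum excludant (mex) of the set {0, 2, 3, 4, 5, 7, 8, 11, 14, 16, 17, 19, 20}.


Set = {0, 2, 3, 4, 5, 7, 8, 11, 14, 16, 17, 19, 20}
0 is in the set.
1 is NOT in the set. This is the mex.
mex = 1

1


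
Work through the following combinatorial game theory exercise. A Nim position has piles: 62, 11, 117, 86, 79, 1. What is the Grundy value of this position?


We need the XOR (exclusive or) of all pile sizes.
After XOR-ing pile 1 (size 62): 0 XOR 62 = 62
After XOR-ing pile 2 (size 11): 62 XOR 11 = 53
After XOR-ing pile 3 (size 117): 53 XOR 117 = 64
After XOR-ing pile 4 (size 86): 64 XOR 86 = 22
After XOR-ing pile 5 (size 79): 22 XOR 79 = 89
After XOR-ing pile 6 (size 1): 89 XOR 1 = 88
The Nim-value of this position is 88.

88


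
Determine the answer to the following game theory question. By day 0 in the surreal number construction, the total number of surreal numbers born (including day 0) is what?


Day 0: {|} = 0 is born. Count = 1.
Day n: the number of surreal numbers born by day n is 2^(n+1) - 1.
By day 0: 2^1 - 1 = 1
By day 0: 1 surreal numbers.

1


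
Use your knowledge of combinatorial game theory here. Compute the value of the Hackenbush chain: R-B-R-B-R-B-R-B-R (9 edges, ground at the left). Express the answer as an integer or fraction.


Edges (from ground): R-B-R-B-R-B-R-B-R
By Berlekamp's sign-expansion rule, a Blue-Red Hackenbush stalk has the value of the surreal number whose sign sequence is the edge sequence with B -> + and R -> -.
Sign sequence: -+-+-+-+-
Trace the sign expansion in the surreal number tree, starting from 0:
Edge 1: R (sign -) -> bounds (-inf, 0), value = -1
Edge 2: B (sign +) -> bounds (-1, 0), value = -1/2
Edge 3: R (sign -) -> bounds (-1, -1/2), value = -3/4
Edge 4: B (sign +) -> bounds (-3/4, -1/2), value = -5/8
Edge 5: R (sign -) -> bounds (-3/4, -5/8), value = -11/16
Edge 6: B (sign +) -> bounds (-11/16, -5/8), value = -21/32
Edge 7: R (sign -) -> bounds (-11/16, -21/32), value = -43/64
Edge 8: B (sign +) -> bounds (-43/64, -21/32), value = -85/128
Edge 9: R (sign -) -> bounds (-43/64, -85/128), value = -171/256
Game value = -171/256

-171/256


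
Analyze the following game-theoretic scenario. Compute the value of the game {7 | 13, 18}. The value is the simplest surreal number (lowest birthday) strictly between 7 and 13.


Left options: {7}, max = 7
Right options: {13, 18}, min = 13
All options are numbers and max(Left) < min(Right), so by the simplicity theorem the value is the simplest (earliest-born) number strictly between 7 and 13.
Integers 8 through 12 all lie strictly between 7 and 13.
Among integers, the simplest (lowest birthday = smallest |n|; 0 is born on day 0, +-n on day n) is 8.
No non-integer in the interval can be simpler: if x is a non-integer in the interval, then floor(x) or ceil(x) also lies in the interval (the interval contains an integer), and both are proper prefixes of x's sign expansion, i.e. born earlier. So the game value is 8.
Game value = 8

8


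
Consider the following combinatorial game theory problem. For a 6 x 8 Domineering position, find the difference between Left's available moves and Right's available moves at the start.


Board is 6 x 8 (rows x cols).
Left (vertical) placements: (rows-1) * cols = 5 * 8 = 40
Right (horizontal) placements: rows * (cols-1) = 6 * 7 = 42
Advantage = Left - Right = 40 - 42 = -2

-2


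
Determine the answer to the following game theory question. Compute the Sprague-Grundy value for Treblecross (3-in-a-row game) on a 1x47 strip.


Treblecross: place X on empty cells; 3-in-a-row wins.
Playing within two cells of an existing X lets the opponent win at once, so sensible play treats the cells i-2..i+2 around each X as dead. The player left with no safe cell loses, so this is a normal-play take-away game on strips of safe cells.
Placing X at cell i (0-indexed) of a strip of k safe cells leaves independent strips of sizes max(0, i-2) and max(0, k-i-3). Hence G(k) = mex{ G(max(0,i-2)) XOR G(max(0,k-i-3)) : 0 <= i < k }, with G(0) = 0.
G(1): splits (0,0):0^0=0 -> mex({0}) = 1
G(2): splits (0,0):0^0=0 -> mex({0}) = 1
G(3): splits (0,0):0^0=0 -> mex({0}) = 1
G(4): splits (0,1):0^1=1 (0,0):0^0=0 -> mex({0, 1}) = 2
G(5): splits (0,2):0^1=1 (0,1):0^1=1 (0,0):0^0=0 -> mex({0, 1}) = 2
G(6) = mex({1}) = 0
G(7) = mex({0, 1, 2}) = 3
G(8) = mex({0, 1, 2}) = 3
G(9) = mex({0, 2}) = 1
G(10) = mex({0, 2, 3}) = 1
G(11) = mex({0, 3}) = 1
G(12) = mex({1, 3}) = 0
G(13) = mex({0, 1, 2, 3}) = 4
G(14) = mex({0, 1, 2}) = 3
G(15) = mex({0, 1, 2}) = 3
G(16) = mex({0, 1, 2, 4}) = 3
G(17) = mex({0, 1, 3, 4}) = 2
G(18) = mex({0, 1, 3, 4}) = 2
G(19) = mex({0, 1, 3, 5}) = 2
G(20) = mex({0, 1, 2, 3, 5}) = 4
G(21) = mex({0, 1, 2, 3, 5}) = 4
G(22) = mex({1, 2, 6}) = 0
G(23) = mex({0, 1, 2, 3, 4, 6}) = 5
G(24) = mex({0, 1, 2, 3, 4}) = 5
G(25) = mex({0, 1, 3, 4, 7}) = 2
G(26) = mex({0, 1, 3, 4, 5, 7}) = 2
G(27) = mex({0, 1, 3, 5}) = 2
G(28) = mex({0, 1, 2, 5}) = 3
G(29) = mex({0, 1, 2, 4, 5, 6}) = 3
G(30) = mex({1, 2, 4, 6}) = 0
G(31) = mex({0, 1, 2, 3, 4, 6}) = 5
G(32) = mex({1, 2, 3, 4, 7}) = 0
G(33) = mex({0, 3, 7}) = 1
G(34) = mex({0, 2, 3, 5, 7}) = 1
G(35) = mex({0, 2, 3, 5, 6}) = 1
G(36) = mex({0, 1, 2, 5, 6}) = 3
G(37) = mex({0, 1, 2, 4, 5, 6}) = 3
G(38) = mex({0, 1, 2, 4}) = 3
G(39) = mex({0, 1, 2, 3, 4, 7}) = 5
G(40) = mex({0, 1, 2, 3, 4, 5, 7}) = 6
G(41) = mex({0, 1, 2, 3, 5, 7}) = 4
G(42) = mex({0, 1, 2, 3, 5, 6, 7}) = 4
G(43) = mex({0, 2, 3, 5, 6}) = 1
G(44) = mex({1, 2, 3, 4, 5, 6}) = 0
G(45) = mex({0, 1, 2, 3, 4, 6, 7}) = 5
G(46) = mex({0, 1, 2, 3, 4, 7}) = 5
G(47) = mex({0, 1, 2, 3, 4, 5, 7}) = 6
Therefore G(47) = 6.

6


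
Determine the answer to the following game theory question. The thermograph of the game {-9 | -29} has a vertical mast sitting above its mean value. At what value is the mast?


Game = {-9 | -29}, a switch {a | b} with numbers a > b.
Its thermograph has left wall a - t and right wall b + t, which meet at t = (a - b)/2, where both equal (a + b)/2. So the mast (mean value) is at (a + b)/2.
Mean = (-9 + (-29))/2 = -38/2 = -19

-19


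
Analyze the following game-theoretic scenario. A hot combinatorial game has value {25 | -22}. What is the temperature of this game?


The game is {25 | -22}, a switch {a | b} with numbers a > b.
Cooling {a | b} by t gives {a - t | b + t}, which stops being hot when a - t = b + t, i.e. at t = (a - b)/2. So the temperature of a switch is (a - b)/2.
Temperature = (Left option - Right option) / 2
= (25 - (-22)) / 2
= 47 / 2
= 47/2

47/2


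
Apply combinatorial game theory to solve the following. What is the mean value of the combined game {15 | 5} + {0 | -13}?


G1 = {15 | 5}, G2 = {0 | -13}
Each is a switch {a | b} with numbers a > b; its mean value is (a + b)/2, and mean value is additive over game sums: m(G1 + G2) = m(G1) + m(G2).
Mean of G1 = (15 + (5))/2 = 20/2 = 10
Mean of G2 = (0 + (-13))/2 = -13/2 = -13/2
Mean of G1 + G2 = 10 + -13/2 = 7/2

7/2


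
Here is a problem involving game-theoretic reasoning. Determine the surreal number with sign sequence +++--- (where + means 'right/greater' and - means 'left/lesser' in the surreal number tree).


Sign expansion: +++---
Rule: track bounds (lo, hi), initially (-inf, +inf). On '+', the current value becomes lo and we move to the simplest number in (value, hi): value + 1 if hi = +inf, otherwise the midpoint (value + hi)/2. On '-', the current value becomes hi and we move to value - 1 if lo = -inf, otherwise the midpoint (lo + value)/2.
Start at 0.
Step 1: sign = +, move right. Bounds: (0, +inf). Value = 1
Step 2: sign = +, move right. Bounds: (1, +inf). Value = 2
Step 3: sign = +, move right. Bounds: (2, +inf). Value = 3
Step 4: sign = -, move left. Bounds: (2, 3). Value = 5/2
Step 5: sign = -, move left. Bounds: (2, 5/2). Value = 9/4
Step 6: sign = -, move left. Bounds: (2, 9/4). Value = 17/8
The surreal number with sign expansion +++--- is 17/8.

17/8


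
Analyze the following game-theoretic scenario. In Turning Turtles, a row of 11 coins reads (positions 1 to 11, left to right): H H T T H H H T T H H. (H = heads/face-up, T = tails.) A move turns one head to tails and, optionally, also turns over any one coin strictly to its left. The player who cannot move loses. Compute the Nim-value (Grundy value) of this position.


Coins: H H T T H H H T T H H
Key fact: a single head at position k behaves exactly like a Nim heap of size k (turning it to T and optionally flipping a coin at j < k corresponds to moving the heap from k to j, or to 0), and heads combine as a disjunctive sum (two heads at the same place would cancel, matching j XOR j = 0). So the Nim-value is the XOR of the 1-indexed positions of the heads.
Face-up positions (1-indexed): [1, 2, 5, 6, 7, 10, 11]
XOR 0 with 1: 0 XOR 1 = 1
XOR 1 with 2: 1 XOR 2 = 3
XOR 3 with 5: 3 XOR 5 = 6
XOR 6 with 6: 6 XOR 6 = 0
XOR 0 with 7: 0 XOR 7 = 7
XOR 7 with 10: 7 XOR 10 = 13
XOR 13 with 11: 13 XOR 11 = 6
Nim-value = 6

6


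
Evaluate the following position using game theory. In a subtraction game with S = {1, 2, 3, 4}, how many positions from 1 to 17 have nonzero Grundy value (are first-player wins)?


Subtraction set S = {1, 2, 3, 4}, so G(n) = n mod 5.
G(n) = 0 when n is a multiple of 5.
Multiples of 5 in [1, 17]: 3
N-positions (nonzero Grundy) = 17 - 3 = 14

14


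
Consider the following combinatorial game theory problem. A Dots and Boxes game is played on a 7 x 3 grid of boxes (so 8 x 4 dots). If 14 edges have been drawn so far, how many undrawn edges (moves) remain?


Grid: 7 x 3 boxes, i.e. 8 rows and 4 columns of dots.
Horizontal edges: (rows + 1) * cols = 8 * 3 = 24
Vertical edges: rows * (cols + 1) = 7 * 4 = 28
Total edges: 24 + 28 = 52
Edges drawn: 14
Remaining: 52 - 14 = 38

38


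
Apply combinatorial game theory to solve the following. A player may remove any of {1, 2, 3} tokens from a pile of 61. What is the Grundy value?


The subtraction set is S = {1, 2, 3}.
G(k) = mex{ G(k - s) : s in S, s <= k }. We compute iteratively: G(0) = 0.
G(1) = mex({0}) = 1
G(2) = mex({0, 1}) = 2
G(3) = mex({0, 1, 2}) = 3
G(4) = mex({1, 2, 3}) = 0
G(5) = mex({0, 2, 3}) = 1
G(6) = mex({0, 1, 3}) = 2
Observe that G(4)..G(6) = 0, 1, 2 repeats G(0)..G(2) = 0, 1, 2.
For k >= max(S) = 3, G(k) is determined by the previous 3 values G(k-3)..G(k-1); a window of 3 consecutive values has recurred shifted by 4, so by induction G(k + 4) = G(k) for all k >= 0: the sequence is periodic from the start with period 4.
One period: G(0..3) = 0, 1, 2, 3.
61 mod 4 = 1, so G(61) = G(1) = 1.

1


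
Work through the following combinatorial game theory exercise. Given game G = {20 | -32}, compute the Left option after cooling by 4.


Original game: {20 | -32} (a switch {a | b} with a > b).
Cooling by t (for t below the temperature (a - b)/2 = 26) taxes each move by t: {a | b} cooled by t is {a - t | b + t}.
Cooling amount: t = 4
Cooled Left option: 20 - 4 = 16
Cooled Right option: -32 + 4 = -28
Cooled game: {16 | -28}
Left option = 16

16


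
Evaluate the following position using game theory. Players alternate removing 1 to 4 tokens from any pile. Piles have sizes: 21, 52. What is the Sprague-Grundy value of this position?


Subtraction set: {1, 2, 3, 4}
For this subtraction set, G(n) = n mod 5 (period = max + 1 = 5).
Pile 1 (size 21): G(21) = 21 mod 5 = 1
Pile 2 (size 52): G(52) = 52 mod 5 = 2
Total Grundy value = XOR of all: 1 XOR 2 = 3

3


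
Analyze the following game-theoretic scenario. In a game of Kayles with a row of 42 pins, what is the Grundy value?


Kayles: a move removes 1 or 2 adjacent pins from a contiguous row.
Removing pins from a row of k leaves two independent rows (a, b) with a + b = k - 1 (one pin) or a + b = k - 2 (two pins); an end removal gives a = 0.
By Sprague-Grundy, G(k) = mex{ G(a) XOR G(b) } over all these splits. G(0) = 0.
G(1): splits (0,0):0^0=0 -> mex({0}) = 1
G(2): splits (0,1):0^1=1 (0,0):0^0=0 -> mex({0, 1}) = 2
G(3): splits (0,2):0^2=2 (1,1):1^1=0 (0,1):0^1=1 -> mex({0, 1, 2}) = 3
G(4): splits (0,3):0^3=3 (1,2):1^2=3 (0,2):0^2=2 (1,1):1^1=0 -> mex({0, 2, 3}) = 1
G(5): splits (0,4):0^1=1 (1,3):1^3=2 (2,2):2^2=0 (0,3):0^3=3 (1,2):1^2=3 -> mex({0, 1, 2, 3}) = 4
G(6) = mex({0, 1, 2, 4}) = 3
G(7) = mex({0, 1, 3, 4, 5}) = 2
G(8) = mex({0, 2, 3, 5, 6}) = 1
G(9) = mex({0, 1, 2, 3, 6, 7}) = 4
G(10) = mex({0, 1, 3, 4, 5, 7}) = 2
G(11) = mex({0, 1, 2, 3, 4, 5}) = 6
G(12) = mex({0, 1, 2, 3, 5, 6, 7}) = 4
G(13) = mex({0, 2, 3, 4, 6, 7}) = 1
G(14) = mex({0, 1, 4, 5, 6, 7}) = 2
G(15) = mex({0, 1, 2, 3, 4, 5, 6}) = 7
G(16) = mex({0, 2, 3, 5, 6, 7}) = 1
G(17) = mex({0, 1, 2, 3, 5, 6, 7}) = 4
G(18) = mex({0, 1, 2, 4, 5, 6}) = 3
G(19) = mex({0, 1, 3, 4, 5, 7}) = 2
G(20) = mex({0, 2, 3, 4, 5, 6, 7}) = 1
G(21) = mex({0, 1, 2, 3, 5, 6, 7}) = 4
G(22) = mex({0, 1, 2, 3, 4, 5, 7}) = 6
G(23) = mex({0, 1, 2, 3, 4, 5, 6}) = 7
G(24) = mex({0, 1, 2, 3, 5, 6, 7}) = 4
G(25) = mex({0, 2, 3, 4, 6, 7}) = 1
G(26) = mex({0, 1, 3, 4, 5, 6, 7}) = 2
G(27) = mex({0, 1, 2, 3, 4, 5, 6, 7}) = 8
G(28) = mex({0, 1, 2, 3, 4, 6, 7, 8}) = 5
G(29) = mex({0, 1, 2, 3, 5, 6, 7, 8, 9}) = 4
G(30) = mex({0, 1, 2, 3, 4, 5, 6, 9, 10}) = 7
G(31) = mex({0, 1, 3, 4, 5, 7, 10, 11}) = 2
G(32) = mex({0, 2, 3, 4, 5, 6, 7, 9, 11}) = 1
G(33) = mex({0, 1, 2, 3, 4, 5, 6, 7, 9, 12}) = 8
G(34) = mex({0, 1, 2, 3, 4, 5, 7, 8, 11, 12}) = 6
G(35) = mex({0, 1, 2, 3, 4, 5, 6, 8, 9, 10, 11}) = 7
G(36) = mex({0, 1, 2, 3, 5, 6, 7, 9, 10}) = 4
G(37) = mex({0, 2, 3, 4, 6, 7, 9, 10, 11, 12}) = 1
G(38) = mex({0, 1, 3, 4, 5, 6, 7, 9, 10, 11, 12}) = 2
G(39) = mex({0, 1, 2, 4, 5, 6, 7, 9, 10, 12, 14}) = 3
G(40) = mex({0, 2, 3, 4, 6, 7, 11, 12, 14}) = 1
G(41) = mex({0, 1, 2, 3, 5, 6, 7, 9, 10, 11, 12}) = 4
G(42) = mex({0, 1, 2, 3, 4, 5, 6, 9, 10}) = 7
Therefore G(42) = 7.

7


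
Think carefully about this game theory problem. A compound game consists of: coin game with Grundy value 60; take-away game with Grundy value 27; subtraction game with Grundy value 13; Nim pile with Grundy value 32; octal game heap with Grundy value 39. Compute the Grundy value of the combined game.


By the Sprague-Grundy theorem, the Grundy value of a sum of games is the XOR of individual Grundy values.
coin game: Grundy value = 60. Running XOR: 0 XOR 60 = 60
take-away game: Grundy value = 27. Running XOR: 60 XOR 27 = 39
subtraction game: Grundy value = 13. Running XOR: 39 XOR 13 = 42
Nim pile: Grundy value = 32. Running XOR: 42 XOR 32 = 10
octal game heap: Grundy value = 39. Running XOR: 10 XOR 39 = 45
The combined Grundy value is 45.

45


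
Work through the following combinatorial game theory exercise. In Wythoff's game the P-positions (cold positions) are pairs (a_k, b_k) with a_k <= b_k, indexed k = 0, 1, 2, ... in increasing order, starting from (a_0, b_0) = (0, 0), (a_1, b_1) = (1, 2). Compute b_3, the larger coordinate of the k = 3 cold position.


By Wythoff's theorem, a_k = floor(k * phi) and b_k = floor(k * phi^2) = a_k + k, where phi = (1 + sqrt(5))/2 is the golden ratio.
phi = (1 + sqrt(5))/2 = 1.618034
phi^2 = phi + 1 = 2.618034
k = 3
k * phi^2 = 3 * 2.618034 = 7.854102
b_3 = floor(k * phi^2) = 7 (check: a_3 + k = 4 + 3 = 7)

7


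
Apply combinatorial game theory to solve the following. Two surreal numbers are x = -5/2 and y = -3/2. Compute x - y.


x = -5/2, y = -3/2
Converting to common denominator: 2
x = -5/2, y = -3/2
x - y = -5/2 - -3/2 = -1

-1


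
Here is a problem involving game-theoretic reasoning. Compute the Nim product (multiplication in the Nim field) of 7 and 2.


Nim multiplication is bilinear over XOR: (u XOR v) * w = (u*w) XOR (v*w).
So we split each operand into its bit components and XOR the pairwise Nim products.
7 = 1 + 2 + 4 (as XOR of powers of 2).
2 = 2 (as XOR of powers of 2).
Using the standard Nim-product table on single bits:
  2*2 = 3,   2*4 = 8,   2*8 = 12,
  4*4 = 6,   4*8 = 11,  8*8 = 13,
and  1*x = x (identity), k*l = l*k (commutative).
Pairwise Nim products:
  1 * 2 = 2
  2 * 2 = 3
  4 * 2 = 8
XOR them: 2 XOR 3 XOR 8 = 9.
Result: 7 * 2 = 9 (in Nim).

9


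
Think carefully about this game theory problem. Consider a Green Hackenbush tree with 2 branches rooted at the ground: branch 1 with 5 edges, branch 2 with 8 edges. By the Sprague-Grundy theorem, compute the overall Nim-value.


The tree has 2 branches from the ground vertex.
In Green Hackenbush, the Nim-value of a simple path of length k is k.
Branch 1: length 5, Nim-value = 5
Branch 2: length 8, Nim-value = 8
Total Nim-value = XOR of all branch values:
0 XOR 5 = 5
5 XOR 8 = 13
Nim-value of the tree = 13

13


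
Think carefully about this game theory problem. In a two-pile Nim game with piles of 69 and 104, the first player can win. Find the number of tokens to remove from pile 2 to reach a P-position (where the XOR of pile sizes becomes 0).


Piles: 69 and 104
Current XOR: 69 XOR 104 = 45 (non-zero, so this is an N-position).
To make the XOR zero, we need to find a move that balances the piles.
For pile 2 (size 104): target = 104 XOR 45 = 69
We reduce pile 2 from 104 to 69.
Tokens removed: 104 - 69 = 35
Verification: 69 XOR 69 = 0

35


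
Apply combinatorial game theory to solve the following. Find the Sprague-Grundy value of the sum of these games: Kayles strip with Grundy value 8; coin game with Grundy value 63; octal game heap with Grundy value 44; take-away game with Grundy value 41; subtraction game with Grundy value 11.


By the Sprague-Grundy theorem, the Grundy value of a sum of games is the XOR of individual Grundy values.
Kayles strip: Grundy value = 8. Running XOR: 0 XOR 8 = 8
coin game: Grundy value = 63. Running XOR: 8 XOR 63 = 55
octal game heap: Grundy value = 44. Running XOR: 55 XOR 44 = 27
take-away game: Grundy value = 41. Running XOR: 27 XOR 41 = 50
subtraction game: Grundy value = 11. Running XOR: 50 XOR 11 = 57
The combined Grundy value is 57.

57
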